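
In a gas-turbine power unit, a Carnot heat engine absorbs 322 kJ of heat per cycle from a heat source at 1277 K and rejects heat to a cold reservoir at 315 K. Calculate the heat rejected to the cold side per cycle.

Q_C ≈ 79.4 kJ

Carnot efficiency: η = 1 − T_C/T_H = 1 − 315.00/1277.00 = 0.7533.
For a reversible cycle Q_C/Q_H = T_C/T_H, so Q_C = 322 × 315.00/1277.00 = 79.4 kJ.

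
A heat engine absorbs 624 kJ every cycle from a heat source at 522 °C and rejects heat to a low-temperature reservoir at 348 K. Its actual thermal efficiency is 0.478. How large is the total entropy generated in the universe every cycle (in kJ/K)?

T_H = 522 °C → 522 + 273.15 = 795.15 K.
W = η·Q_H = 0.478 × 624 = 298.3 kJ, so Q_C = Q_H − W = 325.7 kJ.
Entropy balance on the reservoirs: −Q_H/T_H = -0.7848 kJ/K, +Q_C/T_C = 0.9360 kJ/K.
ΔS_univ = −Q_H/T_H + Q_C/T_C = 0.151 kJ/K (> 0, since η = 0.478 < η_Carnot = 0.562).

ΔS_univ ≈ 0.151 kJ/K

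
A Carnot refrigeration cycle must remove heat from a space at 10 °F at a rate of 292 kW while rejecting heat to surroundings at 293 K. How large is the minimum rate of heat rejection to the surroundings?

Q̇_H ≈ 328 kW

T_C = 10 °F → (10 − 32) × 5/9 = -12.22 °C = 260.93 K.
For a reversible cycle Q_H/Q_C = T_H/T_C, so Q_H = Q_C·T_H/T_C = 292 × 293.00/260.93 = 328 kW.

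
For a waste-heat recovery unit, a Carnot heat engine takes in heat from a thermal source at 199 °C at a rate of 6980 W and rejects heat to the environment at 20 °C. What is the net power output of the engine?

T_H = 199 °C → 199 + 273.15 = 472.15 K.
T_C = 20 °C → 20 + 273.15 = 293.15 K.
η_rev = 1 − T_C/T_H = 1 − 293.15/472.15 = 0.3791.
W = η·Q_H = 0.3791 × 6980 = 2646 W.

Ẇ ≈ 2646 W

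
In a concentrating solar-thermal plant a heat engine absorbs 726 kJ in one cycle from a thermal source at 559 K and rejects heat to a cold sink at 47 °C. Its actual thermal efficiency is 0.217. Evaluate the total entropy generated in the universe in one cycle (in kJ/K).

T_C = 47 °C → 47 + 273.15 = 320.15 K.
W = η·Q_H = 0.217 × 726 = 157.5 kJ, so Q_C = Q_H − W = 568.5 kJ.
Reservoir entropy changes: ΔS_H = −Q_H/T_H = −726/559.00 = -1.299 kJ/K and ΔS_C = +Q_C/T_C = 568.5/320.15 = 1.776 kJ/K.
ΔS_univ = −Q_H/T_H + Q_C/T_C = 0.477 kJ/K (> 0, since η = 0.217 < η_Carnot = 0.427).

ΔS_univ ≈ 0.477 kJ/K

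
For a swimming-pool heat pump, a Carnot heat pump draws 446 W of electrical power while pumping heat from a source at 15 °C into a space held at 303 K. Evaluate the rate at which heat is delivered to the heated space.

Q̇_H ≈ 9100 W

T_C = 15 °C → 15 + 273.15 = 288.15 K.
For a reversible heat pump, COP_HP = T_H/(T_H − T_C) = 303.00/14.85 = 20.4040.
Q_H = COP_HP · W = 20.4040 × 446 = 9100 W.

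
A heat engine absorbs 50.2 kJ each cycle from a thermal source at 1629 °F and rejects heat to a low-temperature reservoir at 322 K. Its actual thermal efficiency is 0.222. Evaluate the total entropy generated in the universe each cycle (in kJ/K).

T_H = 1629 °F → (1629 − 32) × 5/9 = 887.22 °C = 1160.37 K.
W = η·Q_H = 0.222 × 50.2 = 11.14 kJ, so Q_C = Q_H − W = 39.06 kJ.
Entropy balance on the reservoirs: −Q_H/T_H = -0.04326 kJ/K, +Q_C/T_C = 0.1213 kJ/K.
ΔS_univ = −Q_H/T_H + Q_C/T_C = 0.0780 kJ/K (> 0, since η = 0.222 < η_Carnot = 0.723).

ΔS_univ ≈ 0.0780 kJ/K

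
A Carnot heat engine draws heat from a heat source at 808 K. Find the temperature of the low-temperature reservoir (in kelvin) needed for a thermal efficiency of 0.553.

From η = 1 − T_C/T_H, T_C = T_H·(1 − η) = 808.00 × (1 − 0.553) = 361 K.

T_C ≈ 361 K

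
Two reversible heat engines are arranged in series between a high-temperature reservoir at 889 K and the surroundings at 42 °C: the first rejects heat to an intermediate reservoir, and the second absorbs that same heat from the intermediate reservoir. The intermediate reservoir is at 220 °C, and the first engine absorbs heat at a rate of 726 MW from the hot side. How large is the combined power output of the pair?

Ẇ_total ≈ 468.6 MW

T_C = 42 °C → 42 + 273.15 = 315.15 K.
Two reversible stages in series are equivalent to a single Carnot engine between T_H and T_C, so η_total = 1 − T_C/T_H = 1 − 315.15/889.00 = 0.6455.
W_total = η_total · Q_H = 0.6455 × 726 = 468.6 MW.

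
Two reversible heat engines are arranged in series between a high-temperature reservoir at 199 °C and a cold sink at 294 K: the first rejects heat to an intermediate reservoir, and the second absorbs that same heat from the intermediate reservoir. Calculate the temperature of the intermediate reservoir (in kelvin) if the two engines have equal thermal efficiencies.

T_H = 199 °C → 199 + 273.15 = 472.15 K.
Equal efficiencies require 1 − T_m/T_H = 1 − T_C/T_m, i.e. T_m/T_H = T_C/T_m, so T_m = √(T_H·T_C) = √(472.15 × 294.00) = 373 K.

T_m ≈ 373 K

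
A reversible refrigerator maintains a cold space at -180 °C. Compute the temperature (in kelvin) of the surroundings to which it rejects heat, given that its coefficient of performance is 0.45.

T_H ≈ 300.1 K

T_C = -180 °C → -180 + 273.15 = 93.15 K.
COP_R = T_C/(T_H − T_C) ⇒ T_H = T_C·(1 + 1/COP_R) = 93.15 × (1 + 1/0.45) = 300.1 K.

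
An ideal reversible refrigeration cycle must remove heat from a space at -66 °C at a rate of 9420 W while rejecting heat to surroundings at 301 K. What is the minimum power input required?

T_C = -66 °C → -66 + 273.15 = 207.15 K.
The reversible coefficient of performance is COP_R = T_C/(T_H − T_C) = 207.15/93.85 = 2.2072.
W = Q_C/COP_R = 9420/2.2072 = 4270 W.

Ẇ_in ≈ 4270 W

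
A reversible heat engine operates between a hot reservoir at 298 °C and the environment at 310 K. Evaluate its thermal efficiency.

T_H = 298 °C → 298 + 273.15 = 571.15 K.
Carnot efficiency: η = 1 − T_C/T_H = 1 − 310.00/571.15 = 0.4572.

η ≈ 0.4572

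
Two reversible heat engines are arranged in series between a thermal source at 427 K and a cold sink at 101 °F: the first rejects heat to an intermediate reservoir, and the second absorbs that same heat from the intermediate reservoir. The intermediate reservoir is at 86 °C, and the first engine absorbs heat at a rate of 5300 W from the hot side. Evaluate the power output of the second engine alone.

T_C = 101 °F → (101 − 32) × 5/9 = 38.33 °C = 311.48 K.
T_m = 86 °C → 86 + 273.15 = 359.15 K.
Heat entering the second stage: Q_m = Q_H·(T_m/T_H) = 5300 × 359.15/427.00 = 4460 W.
Second-stage efficiency η₂ = 1 − T_C/T_m = 1 − 311.48/359.15 = 0.1327, so W₂ = η₂·Q_m = 592 W.

Ẇ₂ ≈ 592 W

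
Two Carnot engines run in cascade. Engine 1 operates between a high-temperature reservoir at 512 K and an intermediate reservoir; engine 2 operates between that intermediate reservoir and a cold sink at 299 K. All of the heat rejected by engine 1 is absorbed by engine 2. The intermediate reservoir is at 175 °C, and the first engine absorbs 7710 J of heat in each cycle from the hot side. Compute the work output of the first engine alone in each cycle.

T_m = 175 °C → 175 + 273.15 = 448.15 K.
First-stage efficiency η₁ = 1 − T_m/T_H = 1 − 448.15/512.00 = 0.1247.
W₁ = η₁·Q_H = 0.1247 × 7710 = 961 J.

W₁ ≈ 961 J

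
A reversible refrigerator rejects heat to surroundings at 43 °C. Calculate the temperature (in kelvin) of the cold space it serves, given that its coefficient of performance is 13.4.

T_C ≈ 294 K

T_H = 43 °C → 43 + 273.15 = 316.15 K.
COP_R = T_C/(T_H − T_C) ⇒ T_C = T_H·COP_R/(1 + COP_R) = 316.15 × 13.4/(1 + 13.4) = 294 K.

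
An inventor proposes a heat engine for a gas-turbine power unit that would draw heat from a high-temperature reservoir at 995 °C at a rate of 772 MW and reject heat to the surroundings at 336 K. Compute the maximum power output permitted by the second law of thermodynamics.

T_H = 995 °C → 995 + 273.15 = 1268.15 K.
No engine can exceed the Carnot limit: η_max = 1 − T_C/T_H = 1 − 336.00/1268.15 = 0.7350.
W_max = η_max · Q_H = 0.7350 × 772 = 567 MW.

Ẇ_max ≈ 567 MW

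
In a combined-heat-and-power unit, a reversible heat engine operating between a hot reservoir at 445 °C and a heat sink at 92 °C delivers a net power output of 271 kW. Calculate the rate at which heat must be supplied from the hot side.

Q̇_H ≈ 551.3 kW

T_H = 445 °C → 445 + 273.15 = 718.15 K.
T_C = 92 °C → 92 + 273.15 = 365.15 K.
The Carnot efficiency is η = 1 − T_C/T_H = 1 − 365.15/718.15 = 0.4915.
Q_H = W/η = 271/0.4915 = 551.3 kW.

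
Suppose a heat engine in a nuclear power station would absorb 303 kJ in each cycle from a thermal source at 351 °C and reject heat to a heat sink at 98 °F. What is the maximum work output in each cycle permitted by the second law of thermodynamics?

T_H = 351 °C → 351 + 273.15 = 624.15 K.
T_C = 98 °F → (98 − 32) × 5/9 = 36.67 °C = 309.82 K.
No engine can exceed the Carnot limit: η_max = 1 − T_C/T_H = 1 − 309.82/624.15 = 0.5036.
W_max = η_max · Q_H = 0.5036 × 303 = 152.6 kJ.

W_max ≈ 152.6 kJ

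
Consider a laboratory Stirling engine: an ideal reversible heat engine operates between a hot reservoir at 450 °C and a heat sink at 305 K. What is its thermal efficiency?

η ≈ 0.578

T_H = 450 °C → 450 + 273.15 = 723.15 K.
Carnot efficiency: η = 1 − T_C/T_H = 1 − 305.00/723.15 = 0.578.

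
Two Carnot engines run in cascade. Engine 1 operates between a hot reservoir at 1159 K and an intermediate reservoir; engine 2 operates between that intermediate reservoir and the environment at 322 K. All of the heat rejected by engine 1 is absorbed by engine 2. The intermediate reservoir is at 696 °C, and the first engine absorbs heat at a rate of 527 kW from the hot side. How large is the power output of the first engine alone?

Ẇ₁ ≈ 86.3 kW

T_m = 696 °C → 696 + 273.15 = 969.15 K.
First-stage efficiency η₁ = 1 − T_m/T_H = 1 − 969.15/1159.00 = 0.1638.
W₁ = η₁·Q_H = 0.1638 × 527 = 86.3 kW.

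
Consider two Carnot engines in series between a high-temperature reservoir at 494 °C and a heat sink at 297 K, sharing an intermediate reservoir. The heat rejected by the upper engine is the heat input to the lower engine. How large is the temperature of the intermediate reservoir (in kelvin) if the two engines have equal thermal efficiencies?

T_m ≈ 477 K

T_H = 494 °C → 494 + 273.15 = 767.15 K.
Equal efficiencies require 1 − T_m/T_H = 1 − T_C/T_m, i.e. T_m/T_H = T_C/T_m, so T_m = √(T_H·T_C) = √(767.15 × 297.00) = 477 K.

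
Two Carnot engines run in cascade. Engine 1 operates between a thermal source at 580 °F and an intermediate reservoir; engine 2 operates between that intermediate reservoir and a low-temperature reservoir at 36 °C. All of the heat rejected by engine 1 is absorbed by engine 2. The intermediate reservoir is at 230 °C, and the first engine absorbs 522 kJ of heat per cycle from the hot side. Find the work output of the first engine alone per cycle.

T_H = 580 °F → (580 − 32) × 5/9 = 304.44 °C = 577.59 K.
T_C = 36 °C → 36 + 273.15 = 309.15 K.
T_m = 230 °C → 230 + 273.15 = 503.15 K.
First-stage efficiency η₁ = 1 − T_m/T_H = 1 − 503.15/577.59 = 0.1289.
W₁ = η₁·Q_H = 0.1289 × 522 = 67.28 kJ.

W₁ ≈ 67.28 kJ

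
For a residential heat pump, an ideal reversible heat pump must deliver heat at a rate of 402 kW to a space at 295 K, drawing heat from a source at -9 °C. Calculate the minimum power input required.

T_C = -9 °C → -9 + 273.15 = 264.15 K.
COP_HP = T_H/(T_H − T_C) = 295.00/30.85 = 9.5624.
W = Q_H/COP_HP = 402/9.5624 = 42.0 kW.

Ẇ_in ≈ 42.0 kW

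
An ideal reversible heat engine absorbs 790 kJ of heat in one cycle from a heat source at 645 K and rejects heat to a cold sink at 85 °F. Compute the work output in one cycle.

W ≈ 419 kJ

T_C = 85 °F → (85 − 32) × 5/9 = 29.44 °C = 302.59 K.
Carnot efficiency: η = 1 − T_C/T_H = 1 − 302.59/645.00 = 0.5309.
W = η·Q_H = 0.5309 × 790 = 419 kJ.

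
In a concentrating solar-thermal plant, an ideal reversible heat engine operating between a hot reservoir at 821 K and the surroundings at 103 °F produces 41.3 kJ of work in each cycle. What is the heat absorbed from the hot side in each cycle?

Q_H ≈ 66.7 kJ

T_C = 103 °F → (103 − 32) × 5/9 = 39.44 °C = 312.59 K.
The Carnot efficiency is η = 1 − T_C/T_H = 1 − 312.59/821.00 = 0.6193.
Q_H = W/η = 41.3/0.6193 = 66.7 kJ.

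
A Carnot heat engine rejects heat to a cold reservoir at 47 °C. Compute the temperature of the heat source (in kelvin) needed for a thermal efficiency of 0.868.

T_H ≈ 2430 K

T_C = 47 °C → 47 + 273.15 = 320.15 K.
From η = 1 − T_C/T_H, solving for T_H gives T_H = T_C/(1 − η) = 320.15/(1 − 0.868) = 2430 K.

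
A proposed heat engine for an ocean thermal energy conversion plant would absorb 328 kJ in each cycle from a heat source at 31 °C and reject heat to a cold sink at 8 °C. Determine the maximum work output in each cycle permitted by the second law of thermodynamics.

T_H = 31 °C → 31 + 273.15 = 304.15 K.
T_C = 8 °C → 8 + 273.15 = 281.15 K.
The second-law ceiling is the Carnot efficiency, η_max = 1 − T_C/T_H = 1 − 281.15/304.15 = 0.0756.
W_max = η_max · Q_H = 0.0756 × 328 = 24.80 kJ.

W_max ≈ 24.80 kJ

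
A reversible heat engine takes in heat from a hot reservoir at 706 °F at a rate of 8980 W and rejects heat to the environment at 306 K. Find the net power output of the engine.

Ẇ ≈ 4740 W

T_H = 706 °F → (706 − 32) × 5/9 = 374.44 °C = 647.59 K.
For a reversible engine, η = 1 − T_C/T_H = 1 − 306.00/647.59 = 0.5275.
W = η·Q_H = 0.5275 × 8980 = 4740 W.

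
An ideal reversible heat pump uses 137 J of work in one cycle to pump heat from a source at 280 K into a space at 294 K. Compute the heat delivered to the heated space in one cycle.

Reversible heating COP: COP_HP = T_H/(T_H − T_C) = 294.00/14.00 = 21.0000.
Q_H = COP_HP · W = 21.0000 × 137 = 2880 J.

Q_H ≈ 2880 J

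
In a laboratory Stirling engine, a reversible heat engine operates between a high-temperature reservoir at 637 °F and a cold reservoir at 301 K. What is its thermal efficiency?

T_H = 637 °F → (637 − 32) × 5/9 = 336.11 °C = 609.26 K.
The Carnot efficiency is η = 1 − T_C/T_H = 1 − 301.00/609.26 = 0.5060.

η ≈ 0.5060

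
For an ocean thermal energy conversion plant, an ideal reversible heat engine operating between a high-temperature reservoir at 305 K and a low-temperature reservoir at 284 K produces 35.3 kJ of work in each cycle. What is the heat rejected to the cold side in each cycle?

Q_C ≈ 477 kJ

η_rev = 1 − T_C/T_H = 1 − 284.00/305.00 = 0.0689.
Since Q_C/Q_H = T_C/T_H and Q_H = W/η, Q_C = W·T_C/(T_H − T_C) = 35.3 × 284.00/21.00 = 477 kJ.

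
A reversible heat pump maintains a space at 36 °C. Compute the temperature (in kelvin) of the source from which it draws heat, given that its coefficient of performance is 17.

T_C ≈ 291 K

T_H = 36 °C → 36 + 273.15 = 309.15 K.
COP_HP = T_H/(T_H − T_C) ⇒ T_C = T_H·(COP_HP − 1)/COP_HP = 309.15 × (17 − 1)/17 = 291 K.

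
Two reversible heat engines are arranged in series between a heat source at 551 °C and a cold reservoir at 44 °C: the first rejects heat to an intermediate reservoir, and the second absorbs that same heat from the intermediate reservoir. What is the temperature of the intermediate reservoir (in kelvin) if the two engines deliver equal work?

T_m ≈ 571 K

T_H = 551 °C → 551 + 273.15 = 824.15 K.
T_C = 44 °C → 44 + 273.15 = 317.15 K.
For reversible stages Q_m = Q_H·(T_m/T_H). Setting W₁ = Q_H(1 − T_m/T_H) equal to W₂ = Q_m(1 − T_C/T_m) = Q_H·(T_m − T_C)/T_H gives T_H − T_m = T_m − T_C, so T_m = (T_H + T_C)/2 = (824.15 + 317.15)/2 = 571 K.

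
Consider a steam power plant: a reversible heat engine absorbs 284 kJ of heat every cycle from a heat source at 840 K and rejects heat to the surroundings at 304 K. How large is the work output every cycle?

For a reversible engine, η = 1 − T_C/T_H = 1 − 304.00/840.00 = 0.6381.
W = η·Q_H = 0.6381 × 284 = 181 kJ.

W ≈ 181 kJ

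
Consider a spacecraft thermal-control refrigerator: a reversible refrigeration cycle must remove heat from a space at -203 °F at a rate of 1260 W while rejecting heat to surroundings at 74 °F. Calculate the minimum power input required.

Ẇ_in ≈ 1360 W

T_H = 74 °F → (74 − 32) × 5/9 = 23.33 °C = 296.48 K.
T_C = -203 °F → (-203 − 32) × 5/9 = -130.56 °C = 142.59 K.
The reversible coefficient of performance is COP_R = T_C/(T_H − T_C) = 142.59/153.89 = 0.9266.
W = Q_C/COP_R = 1260/0.9266 = 1360 W.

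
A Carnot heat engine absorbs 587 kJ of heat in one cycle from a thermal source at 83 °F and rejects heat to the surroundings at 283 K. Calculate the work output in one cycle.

W ≈ 36.0 kJ

T_H = 83 °F → (83 − 32) × 5/9 = 28.33 °C = 301.48 K.
Carnot efficiency: η = 1 − T_C/T_H = 1 − 283.00/301.48 = 0.0613.
W = η·Q_H = 0.0613 × 587 = 36.0 kJ.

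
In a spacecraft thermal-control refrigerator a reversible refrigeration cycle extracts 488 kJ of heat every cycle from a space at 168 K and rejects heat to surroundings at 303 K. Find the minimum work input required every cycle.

For a reversible refrigerator, COP_R = T_C/(T_H − T_C) = 168.00/135.00 = 1.2444.
W = Q_C/COP_R = 488/1.2444 = 392 kJ.

W_in ≈ 392 kJ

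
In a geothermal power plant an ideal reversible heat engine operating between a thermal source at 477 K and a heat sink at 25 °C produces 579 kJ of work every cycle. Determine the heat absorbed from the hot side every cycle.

T_C = 25 °C → 25 + 273.15 = 298.15 K.
The Carnot efficiency is η = 1 − T_C/T_H = 1 − 298.15/477.00 = 0.3749.
Q_H = W/η = 579/0.3749 = 1544 kJ.

Q_H ≈ 1544 kJ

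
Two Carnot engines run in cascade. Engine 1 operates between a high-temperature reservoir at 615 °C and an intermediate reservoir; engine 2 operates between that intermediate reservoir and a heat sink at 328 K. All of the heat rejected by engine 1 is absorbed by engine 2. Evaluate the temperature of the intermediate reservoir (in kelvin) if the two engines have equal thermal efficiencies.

T_H = 615 °C → 615 + 273.15 = 888.15 K.
Equal efficiencies require 1 − T_m/T_H = 1 − T_C/T_m, i.e. T_m/T_H = T_C/T_m, so T_m = √(T_H·T_C) = √(888.15 × 328.00) = 540 K.

T_m ≈ 540 K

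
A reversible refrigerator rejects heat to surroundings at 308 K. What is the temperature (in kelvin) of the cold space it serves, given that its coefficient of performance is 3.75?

COP_R = T_C/(T_H − T_C) ⇒ T_C = T_H·COP_R/(1 + COP_R) = 308.00 × 3.75/(1 + 3.75) = 243 K.

T_C ≈ 243 K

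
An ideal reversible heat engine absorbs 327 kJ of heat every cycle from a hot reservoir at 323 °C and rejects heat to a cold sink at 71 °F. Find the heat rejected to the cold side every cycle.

Q_C ≈ 162 kJ

T_H = 323 °C → 323 + 273.15 = 596.15 K.
T_C = 71 °F → (71 − 32) × 5/9 = 21.67 °C = 294.82 K.
The Carnot efficiency is η = 1 − T_C/T_H = 1 − 294.82/596.15 = 0.5055.
For a reversible cycle Q_C/Q_H = T_C/T_H, so Q_C = 327 × 294.82/596.15 = 162 kJ.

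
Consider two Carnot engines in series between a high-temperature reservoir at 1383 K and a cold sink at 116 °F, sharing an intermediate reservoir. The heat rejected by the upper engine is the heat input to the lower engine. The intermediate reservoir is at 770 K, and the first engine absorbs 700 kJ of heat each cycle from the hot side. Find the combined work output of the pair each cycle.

T_C = 116 °F → (116 − 32) × 5/9 = 46.67 °C = 319.82 K.
Two reversible stages in series are equivalent to a single Carnot engine between T_H and T_C, so η_total = 1 − T_C/T_H = 1 − 319.82/1383.00 = 0.7688.
W_total = η_total · Q_H = 0.7688 × 700 = 538 kJ.

W_total ≈ 538 kJ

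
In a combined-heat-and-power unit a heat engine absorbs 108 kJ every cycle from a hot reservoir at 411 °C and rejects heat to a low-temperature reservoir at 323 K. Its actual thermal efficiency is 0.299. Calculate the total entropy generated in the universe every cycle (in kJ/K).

T_H = 411 °C → 411 + 273.15 = 684.15 K.
W = η·Q_H = 0.299 × 108 = 32.29 kJ, so Q_C = Q_H − W = 75.71 kJ.
Entropy balance on the reservoirs: −Q_H/T_H = -0.1579 kJ/K, +Q_C/T_C = 0.2344 kJ/K.
ΔS_univ = −Q_H/T_H + Q_C/T_C = 0.0765 kJ/K (> 0, since η = 0.299 < η_Carnot = 0.528).

ΔS_univ ≈ 0.0765 kJ/K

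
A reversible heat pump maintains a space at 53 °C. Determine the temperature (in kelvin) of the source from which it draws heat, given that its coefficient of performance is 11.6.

T_H = 53 °C → 53 + 273.15 = 326.15 K.
COP_HP = T_H/(T_H − T_C) ⇒ T_C = T_H·(COP_HP − 1)/COP_HP = 326.15 × (11.6 − 1)/11.6 = 298.0 K.

T_C ≈ 298.0 K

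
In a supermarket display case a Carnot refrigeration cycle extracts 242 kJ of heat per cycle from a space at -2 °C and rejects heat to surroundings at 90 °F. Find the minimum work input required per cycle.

T_H = 90 °F → (90 − 32) × 5/9 = 32.22 °C = 305.37 K.
T_C = -2 °C → -2 + 273.15 = 271.15 K.
Carnot COP: COP_R = T_C/(T_H − T_C) = 271.15/34.22 = 7.9232.
W = Q_C/COP_R = 242/7.9232 = 30.54 kJ.

W_in ≈ 30.54 kJ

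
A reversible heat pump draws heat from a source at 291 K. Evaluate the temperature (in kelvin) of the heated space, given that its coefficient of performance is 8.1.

COP_HP = T_H/(T_H − T_C) ⇒ T_H = T_C·COP_HP/(COP_HP − 1) = 291.00 × 8.1/(8.1 − 1) = 332.0 K.

T_H ≈ 332.0 K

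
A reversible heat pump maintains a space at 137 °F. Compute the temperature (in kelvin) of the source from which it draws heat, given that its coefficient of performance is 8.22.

T_C ≈ 291 K

T_H = 137 °F → (137 − 32) × 5/9 = 58.33 °C = 331.48 K.
COP_HP = T_H/(T_H − T_C) ⇒ T_C = T_H·(COP_HP − 1)/COP_HP = 331.48 × (8.22 − 1)/8.22 = 291 K.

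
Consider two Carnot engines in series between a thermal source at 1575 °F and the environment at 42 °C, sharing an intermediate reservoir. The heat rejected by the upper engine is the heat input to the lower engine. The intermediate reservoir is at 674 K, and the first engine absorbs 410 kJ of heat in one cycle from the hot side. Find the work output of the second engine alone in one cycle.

T_H = 1575 °F → (1575 − 32) × 5/9 = 857.22 °C = 1130.37 K.
T_C = 42 °C → 42 + 273.15 = 315.15 K.
Heat entering the second stage: Q_m = Q_H·(T_m/T_H) = 410 × 674.00/1130.37 = 244 kJ.
Second-stage efficiency η₂ = 1 − T_C/T_m = 1 − 315.15/674.00 = 0.5324, so W₂ = η₂·Q_m = 130 kJ.

W₂ ≈ 130 kJ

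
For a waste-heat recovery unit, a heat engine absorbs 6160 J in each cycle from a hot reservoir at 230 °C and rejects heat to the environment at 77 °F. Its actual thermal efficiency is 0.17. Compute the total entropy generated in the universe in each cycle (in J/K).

T_H = 230 °C → 230 + 273.15 = 503.15 K.
T_C = 77 °F → (77 − 32) × 5/9 = 25.00 °C = 298.15 K.
W = η·Q_H = 0.17 × 6160 = 1047 J, so Q_C = Q_H − W = 5113 J.
Reservoir entropy changes: ΔS_H = −Q_H/T_H = −6160/503.15 = -12.24 J/K and ΔS_C = +Q_C/T_C = 5113/298.15 = 17.15 J/K.
ΔS_univ = −Q_H/T_H + Q_C/T_C = 4.91 J/K (> 0, since η = 0.17 < η_Carnot = 0.407).

ΔS_univ ≈ 4.91 J/K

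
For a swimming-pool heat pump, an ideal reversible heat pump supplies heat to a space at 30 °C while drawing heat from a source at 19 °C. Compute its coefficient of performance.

T_H = 30 °C → 30 + 273.15 = 303.15 K.
T_C = 19 °C → 19 + 273.15 = 292.15 K.
For a reversible heat pump, COP_HP = T_H/(T_H − T_C) = 303.15/(303.15 − 292.15) = 27.6.

COP_HP ≈ 27.6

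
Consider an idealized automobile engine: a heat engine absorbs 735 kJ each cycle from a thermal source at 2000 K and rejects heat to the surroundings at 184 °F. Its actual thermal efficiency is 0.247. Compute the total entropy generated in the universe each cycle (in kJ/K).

T_C = 184 °F → (184 − 32) × 5/9 = 84.44 °C = 357.59 K.
W = η·Q_H = 0.247 × 735 = 181.5 kJ, so Q_C = Q_H − W = 553.5 kJ.
Entropy balance on the reservoirs: −Q_H/T_H = -0.3675 kJ/K, +Q_C/T_C = 1.548 kJ/K.
ΔS_univ = −Q_H/T_H + Q_C/T_C = 1.180 kJ/K (> 0, since η = 0.247 < η_Carnot = 0.821).

ΔS_univ ≈ 1.180 kJ/K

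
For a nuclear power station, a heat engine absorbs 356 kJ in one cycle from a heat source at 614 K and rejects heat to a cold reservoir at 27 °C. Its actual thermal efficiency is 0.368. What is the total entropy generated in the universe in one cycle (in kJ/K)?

ΔS_univ ≈ 0.170 kJ/K

T_C = 27 °C → 27 + 273.15 = 300.15 K.
W = η·Q_H = 0.368 × 356 = 131.0 kJ, so Q_C = Q_H − W = 225.0 kJ.
The hot reservoir loses entropy Q_H/T_H = 356/614.00 = 0.5798 kJ/K; the cold reservoir gains Q_C/T_C = 225.0/300.15 = 0.7496 kJ/K.
ΔS_univ = −Q_H/T_H + Q_C/T_C = 0.170 kJ/K (> 0, since η = 0.368 < η_Carnot = 0.511).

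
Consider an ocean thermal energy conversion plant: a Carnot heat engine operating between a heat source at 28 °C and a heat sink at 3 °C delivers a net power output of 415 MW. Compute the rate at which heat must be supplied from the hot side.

T_H = 28 °C → 28 + 273.15 = 301.15 K.
T_C = 3 °C → 3 + 273.15 = 276.15 K.
η_rev = 1 − T_C/T_H = 1 − 276.15/301.15 = 0.0830.
Q_H = W/η = 415/0.0830 = 4999 MW.

Q̇_H ≈ 4999 MW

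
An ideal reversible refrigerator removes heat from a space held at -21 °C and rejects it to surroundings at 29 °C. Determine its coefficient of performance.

COP_R ≈ 5.04

T_H = 29 °C → 29 + 273.15 = 302.15 K.
T_C = -21 °C → -21 + 273.15 = 252.15 K.
For a reversible refrigerator, COP_R = T_C/(T_H − T_C) = 252.15/(302.15 − 252.15) = 5.04.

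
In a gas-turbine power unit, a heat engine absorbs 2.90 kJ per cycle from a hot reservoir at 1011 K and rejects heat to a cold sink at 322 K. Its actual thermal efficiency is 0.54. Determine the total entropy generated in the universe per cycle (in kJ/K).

W = η·Q_H = 0.54 × 2.90 = 1.566 kJ, so Q_C = Q_H − W = 1.334 kJ.
Entropy balance on the reservoirs: −Q_H/T_H = -0.002868 kJ/K, +Q_C/T_C = 0.004143 kJ/K.
ΔS_univ = −Q_H/T_H + Q_C/T_C = 0.00127 kJ/K (> 0, since η = 0.54 < η_Carnot = 0.682).

ΔS_univ ≈ 0.00127 kJ/K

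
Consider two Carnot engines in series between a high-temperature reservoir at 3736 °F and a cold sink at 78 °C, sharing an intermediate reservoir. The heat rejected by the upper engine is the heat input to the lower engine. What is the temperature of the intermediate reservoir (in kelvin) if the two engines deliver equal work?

T_m ≈ 1340 K

T_H = 3736 °F → (3736 − 32) × 5/9 = 2057.78 °C = 2330.93 K.
T_C = 78 °C → 78 + 273.15 = 351.15 K.
For reversible stages Q_m = Q_H·(T_m/T_H). Setting W₁ = Q_H(1 − T_m/T_H) equal to W₂ = Q_m(1 − T_C/T_m) = Q_H·(T_m − T_C)/T_H gives T_H − T_m = T_m − T_C, so T_m = (T_H + T_C)/2 = (2330.93 + 351.15)/2 = 1340 K.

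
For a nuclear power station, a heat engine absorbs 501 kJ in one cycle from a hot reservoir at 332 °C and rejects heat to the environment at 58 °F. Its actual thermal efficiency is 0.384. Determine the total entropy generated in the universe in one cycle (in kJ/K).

ΔS_univ ≈ 0.245 kJ/K

T_H = 332 °C → 332 + 273.15 = 605.15 K.
T_C = 58 °F → (58 − 32) × 5/9 = 14.44 °C = 287.59 K.
W = η·Q_H = 0.384 × 501 = 192.4 kJ, so Q_C = Q_H − W = 308.6 kJ.
Entropy balance on the reservoirs: −Q_H/T_H = -0.8279 kJ/K, +Q_C/T_C = 1.073 kJ/K.
ΔS_univ = −Q_H/T_H + Q_C/T_C = 0.245 kJ/K (> 0, since η = 0.384 < η_Carnot = 0.525).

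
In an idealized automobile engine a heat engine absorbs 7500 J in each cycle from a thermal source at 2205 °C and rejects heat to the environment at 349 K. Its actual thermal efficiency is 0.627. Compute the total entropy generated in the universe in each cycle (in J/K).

T_H = 2205 °C → 2205 + 273.15 = 2478.15 K.
W = η·Q_H = 0.627 × 7500 = 4702 J, so Q_C = Q_H − W = 2798 J.
Reservoir entropy changes: ΔS_H = −Q_H/T_H = −7500/2478.15 = -3.026 J/K and ΔS_C = +Q_C/T_C = 2798/349.00 = 8.016 J/K.
ΔS_univ = −Q_H/T_H + Q_C/T_C = 4.99 J/K (> 0, since η = 0.627 < η_Carnot = 0.859).

ΔS_univ ≈ 4.99 J/K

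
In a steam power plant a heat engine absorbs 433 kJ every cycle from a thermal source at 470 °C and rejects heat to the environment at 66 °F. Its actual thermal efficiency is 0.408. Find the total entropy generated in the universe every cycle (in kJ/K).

ΔS_univ ≈ 0.2951 kJ/K

T_H = 470 °C → 470 + 273.15 = 743.15 K.
T_C = 66 °F → (66 − 32) × 5/9 = 18.89 °C = 292.04 K.
W = η·Q_H = 0.408 × 433 = 176.7 kJ, so Q_C = Q_H − W = 256.3 kJ.
Reservoir entropy changes: ΔS_H = −Q_H/T_H = −433/743.15 = -0.5827 kJ/K and ΔS_C = +Q_C/T_C = 256.3/292.04 = 0.8777 kJ/K.
ΔS_univ = −Q_H/T_H + Q_C/T_C = 0.2951 kJ/K (> 0, since η = 0.408 < η_Carnot = 0.607).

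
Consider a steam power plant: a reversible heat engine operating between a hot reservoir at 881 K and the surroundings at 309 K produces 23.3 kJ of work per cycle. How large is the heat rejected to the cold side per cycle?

For a reversible engine, η = 1 − T_C/T_H = 1 − 309.00/881.00 = 0.6493.
Since Q_C/Q_H = T_C/T_H and Q_H = W/η, Q_C = W·T_C/(T_H − T_C) = 23.3 × 309.00/572.00 = 12.59 kJ.

Q_C ≈ 12.59 kJ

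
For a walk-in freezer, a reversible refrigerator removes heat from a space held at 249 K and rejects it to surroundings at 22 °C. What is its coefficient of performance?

COP_R ≈ 5.40

T_H = 22 °C → 22 + 273.15 = 295.15 K.
Carnot COP: COP_R = T_C/(T_H − T_C) = 249.00/(295.15 − 249.00) = 5.40.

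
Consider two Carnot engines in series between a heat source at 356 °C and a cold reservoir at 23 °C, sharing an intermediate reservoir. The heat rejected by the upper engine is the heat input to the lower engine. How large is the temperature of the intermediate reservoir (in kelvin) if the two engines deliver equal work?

T_H = 356 °C → 356 + 273.15 = 629.15 K.
T_C = 23 °C → 23 + 273.15 = 296.15 K.
For reversible stages Q_m = Q_H·(T_m/T_H). Setting W₁ = Q_H(1 − T_m/T_H) equal to W₂ = Q_m(1 − T_C/T_m) = Q_H·(T_m − T_C)/T_H gives T_H − T_m = T_m − T_C, so T_m = (T_H + T_C)/2 = (629.15 + 296.15)/2 = 463 K.

T_m ≈ 463 K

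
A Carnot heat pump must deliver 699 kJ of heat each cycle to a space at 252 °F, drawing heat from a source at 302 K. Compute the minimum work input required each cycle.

T_H = 252 °F → (252 − 32) × 5/9 = 122.22 °C = 395.37 K.
Reversible heating COP: COP_HP = T_H/(T_H − T_C) = 395.37/93.37 = 4.2344.
W = Q_H/COP_HP = 699/4.2344 = 165.1 kJ.

W_in ≈ 165.1 kJ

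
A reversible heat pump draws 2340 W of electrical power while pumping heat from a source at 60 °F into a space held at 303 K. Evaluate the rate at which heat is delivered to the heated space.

Q̇_H ≈ 49600 W

T_C = 60 °F → (60 − 32) × 5/9 = 15.56 °C = 288.71 K.
The Carnot heat-pump COP is COP_HP = T_H/(T_H − T_C) = 303.00/14.29 = 21.1970.
Q_H = COP_HP · W = 21.1970 × 2340 = 49600 W.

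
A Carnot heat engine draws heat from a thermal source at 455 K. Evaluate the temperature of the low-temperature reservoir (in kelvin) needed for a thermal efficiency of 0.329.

From η = 1 − T_C/T_H, T_C = T_H·(1 − η) = 455.00 × (1 − 0.329) = 305 K.

T_C ≈ 305 K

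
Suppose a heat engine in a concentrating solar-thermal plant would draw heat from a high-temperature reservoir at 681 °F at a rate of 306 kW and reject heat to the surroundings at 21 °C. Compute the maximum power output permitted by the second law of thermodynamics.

Ẇ_max ≈ 164 kW

T_H = 681 °F → (681 − 32) × 5/9 = 360.56 °C = 633.71 K.
T_C = 21 °C → 21 + 273.15 = 294.15 K.
The second-law ceiling is the Carnot efficiency, η_max = 1 − T_C/T_H = 1 − 294.15/633.71 = 0.5358.
W_max = η_max · Q_H = 0.5358 × 306 = 164 kW.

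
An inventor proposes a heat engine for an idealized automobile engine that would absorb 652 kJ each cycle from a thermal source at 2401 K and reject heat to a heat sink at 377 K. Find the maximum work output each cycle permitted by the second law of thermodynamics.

No engine can exceed the Carnot limit: η_max = 1 − T_C/T_H = 1 − 377.00/2401.00 = 0.8430.
W_max = η_max · Q_H = 0.8430 × 652 = 550 kJ.

W_max ≈ 550 kJ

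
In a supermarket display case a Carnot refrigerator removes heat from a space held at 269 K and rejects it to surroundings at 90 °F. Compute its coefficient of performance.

COP_R ≈ 7.40

T_H = 90 °F → (90 − 32) × 5/9 = 32.22 °C = 305.37 K.
Carnot COP: COP_R = T_C/(T_H − T_C) = 269.00/(305.37 − 269.00) = 7.40.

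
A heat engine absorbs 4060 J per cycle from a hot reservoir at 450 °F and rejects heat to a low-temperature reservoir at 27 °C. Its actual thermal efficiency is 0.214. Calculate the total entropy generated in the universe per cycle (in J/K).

ΔS_univ ≈ 2.598 J/K

T_H = 450 °F → (450 − 32) × 5/9 = 232.22 °C = 505.37 K.
T_C = 27 °C → 27 + 273.15 = 300.15 K.
W = η·Q_H = 0.214 × 4060 = 868.8 J, so Q_C = Q_H − W = 3191 J.
Reservoir entropy changes: ΔS_H = −Q_H/T_H = −4060/505.37 = -8.034 J/K and ΔS_C = +Q_C/T_C = 3191/300.15 = 10.63 J/K.
ΔS_univ = −Q_H/T_H + Q_C/T_C = 2.598 J/K (> 0, since η = 0.214 < η_Carnot = 0.406).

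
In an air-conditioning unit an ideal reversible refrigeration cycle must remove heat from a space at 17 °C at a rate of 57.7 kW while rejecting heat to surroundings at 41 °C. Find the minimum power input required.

T_H = 41 °C → 41 + 273.15 = 314.15 K.
T_C = 17 °C → 17 + 273.15 = 290.15 K.
The reversible coefficient of performance is COP_R = T_C/(T_H − T_C) = 290.15/24.00 = 12.0896.
W = Q_C/COP_R = 57.7/12.0896 = 4.773 kW.

Ẇ_in ≈ 4.773 kW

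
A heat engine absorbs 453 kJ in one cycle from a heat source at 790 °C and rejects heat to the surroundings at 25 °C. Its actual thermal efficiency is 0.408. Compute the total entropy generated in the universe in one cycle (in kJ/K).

T_H = 790 °C → 790 + 273.15 = 1063.15 K.
T_C = 25 °C → 25 + 273.15 = 298.15 K.
W = η·Q_H = 0.408 × 453 = 184.8 kJ, so Q_C = Q_H − W = 268.2 kJ.
Reservoir entropy changes: ΔS_H = −Q_H/T_H = −453/1063.15 = -0.4261 kJ/K and ΔS_C = +Q_C/T_C = 268.2/298.15 = 0.8995 kJ/K.
ΔS_univ = −Q_H/T_H + Q_C/T_C = 0.473 kJ/K (> 0, since η = 0.408 < η_Carnot = 0.720).

ΔS_univ ≈ 0.473 kJ/K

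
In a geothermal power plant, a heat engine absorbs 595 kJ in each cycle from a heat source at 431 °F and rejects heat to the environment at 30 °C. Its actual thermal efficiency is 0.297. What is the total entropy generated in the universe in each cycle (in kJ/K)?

ΔS_univ ≈ 0.1773 kJ/K

T_H = 431 °F → (431 − 32) × 5/9 = 221.67 °C = 494.82 K.
T_C = 30 °C → 30 + 273.15 = 303.15 K.
W = η·Q_H = 0.297 × 595 = 176.7 kJ, so Q_C = Q_H − W = 418.3 kJ.
The hot reservoir loses entropy Q_H/T_H = 595/494.82 = 1.202 kJ/K; the cold reservoir gains Q_C/T_C = 418.3/303.15 = 1.380 kJ/K.
ΔS_univ = −Q_H/T_H + Q_C/T_C = 0.1773 kJ/K (> 0, since η = 0.297 < η_Carnot = 0.387).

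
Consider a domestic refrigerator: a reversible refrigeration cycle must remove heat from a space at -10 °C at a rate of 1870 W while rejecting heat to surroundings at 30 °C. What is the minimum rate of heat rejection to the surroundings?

Q̇_H ≈ 2154 W

T_H = 30 °C → 30 + 273.15 = 303.15 K.
T_C = -10 °C → -10 + 273.15 = 263.15 K.
For a reversible cycle Q_H/Q_C = T_H/T_C, so Q_H = Q_C·T_H/T_C = 1870 × 303.15/263.15 = 2154 W.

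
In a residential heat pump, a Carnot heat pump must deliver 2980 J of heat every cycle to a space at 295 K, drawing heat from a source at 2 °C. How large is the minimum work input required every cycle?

T_C = 2 °C → 2 + 273.15 = 275.15 K.
For a reversible heat pump, COP_HP = T_H/(T_H − T_C) = 295.00/19.85 = 14.8615.
W = Q_H/COP_HP = 2980/14.8615 = 200.5 J.

W_in ≈ 200.5 J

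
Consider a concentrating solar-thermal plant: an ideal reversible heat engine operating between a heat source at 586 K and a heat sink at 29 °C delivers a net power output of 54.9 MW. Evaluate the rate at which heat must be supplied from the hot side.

Q̇_H ≈ 113 MW

T_C = 29 °C → 29 + 273.15 = 302.15 K.
Carnot efficiency: η = 1 − T_C/T_H = 1 − 302.15/586.00 = 0.4844.
Q_H = W/η = 54.9/0.4844 = 113 MW.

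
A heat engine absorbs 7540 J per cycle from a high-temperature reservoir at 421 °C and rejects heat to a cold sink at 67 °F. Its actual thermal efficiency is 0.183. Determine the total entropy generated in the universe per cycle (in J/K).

T_H = 421 °C → 421 + 273.15 = 694.15 K.
T_C = 67 °F → (67 − 32) × 5/9 = 19.44 °C = 292.59 K.
W = η·Q_H = 0.183 × 7540 = 1380 J, so Q_C = Q_H − W = 6160 J.
Reservoir entropy changes: ΔS_H = −Q_H/T_H = −7540/694.15 = -10.86 J/K and ΔS_C = +Q_C/T_C = 6160/292.59 = 21.05 J/K.
ΔS_univ = −Q_H/T_H + Q_C/T_C = 10.2 J/K (> 0, since η = 0.183 < η_Carnot = 0.578).

ΔS_univ ≈ 10.2 J/K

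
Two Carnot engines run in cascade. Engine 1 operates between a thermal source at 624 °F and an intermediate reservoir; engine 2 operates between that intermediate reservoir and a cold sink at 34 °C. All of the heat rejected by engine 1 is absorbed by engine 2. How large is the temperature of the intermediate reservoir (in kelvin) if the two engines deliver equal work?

T_H = 624 °F → (624 − 32) × 5/9 = 328.89 °C = 602.04 K.
T_C = 34 °C → 34 + 273.15 = 307.15 K.
For reversible stages Q_m = Q_H·(T_m/T_H). Setting W₁ = Q_H(1 − T_m/T_H) equal to W₂ = Q_m(1 − T_C/T_m) = Q_H·(T_m − T_C)/T_H gives T_H − T_m = T_m − T_C, so T_m = (T_H + T_C)/2 = (602.04 + 307.15)/2 = 455 K.

T_m ≈ 455 K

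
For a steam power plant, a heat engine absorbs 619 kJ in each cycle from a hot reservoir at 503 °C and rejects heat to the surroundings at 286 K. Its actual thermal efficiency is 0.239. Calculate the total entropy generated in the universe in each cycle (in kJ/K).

ΔS_univ ≈ 0.850 kJ/K

T_H = 503 °C → 503 + 273.15 = 776.15 K.
W = η·Q_H = 0.239 × 619 = 147.9 kJ, so Q_C = Q_H − W = 471.1 kJ.
Entropy balance on the reservoirs: −Q_H/T_H = -0.7975 kJ/K, +Q_C/T_C = 1.647 kJ/K.
ΔS_univ = −Q_H/T_H + Q_C/T_C = 0.850 kJ/K (> 0, since η = 0.239 < η_Carnot = 0.632).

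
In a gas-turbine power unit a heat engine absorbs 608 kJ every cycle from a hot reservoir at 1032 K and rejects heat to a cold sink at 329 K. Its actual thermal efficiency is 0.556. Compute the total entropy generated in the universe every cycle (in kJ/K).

W = η·Q_H = 0.556 × 608 = 338.0 kJ, so Q_C = Q_H − W = 270.0 kJ.
Entropy balance on the reservoirs: −Q_H/T_H = -0.5891 kJ/K, +Q_C/T_C = 0.8205 kJ/K.
ΔS_univ = −Q_H/T_H + Q_C/T_C = 0.231 kJ/K (> 0, since η = 0.556 < η_Carnot = 0.681).

ΔS_univ ≈ 0.231 kJ/K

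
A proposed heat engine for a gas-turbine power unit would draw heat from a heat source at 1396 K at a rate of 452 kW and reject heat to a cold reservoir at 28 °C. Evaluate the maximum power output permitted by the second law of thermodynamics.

Ẇ_max ≈ 354 kW

T_C = 28 °C → 28 + 273.15 = 301.15 K.
The upper bound on efficiency is η_max = 1 − T_C/T_H = 1 − 301.15/1396.00 = 0.7843.
W_max = η_max · Q_H = 0.7843 × 452 = 354 kW.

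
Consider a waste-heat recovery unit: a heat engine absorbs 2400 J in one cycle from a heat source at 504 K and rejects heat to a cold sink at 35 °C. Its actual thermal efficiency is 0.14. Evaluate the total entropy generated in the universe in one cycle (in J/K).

T_C = 35 °C → 35 + 273.15 = 308.15 K.
W = η·Q_H = 0.14 × 2400 = 336.0 J, so Q_C = Q_H − W = 2064 J.
Reservoir entropy changes: ΔS_H = −Q_H/T_H = −2400/504.00 = -4.762 J/K and ΔS_C = +Q_C/T_C = 2064/308.15 = 6.698 J/K.
ΔS_univ = −Q_H/T_H + Q_C/T_C = 1.94 J/K (> 0, since η = 0.14 < η_Carnot = 0.389).

ΔS_univ ≈ 1.94 J/K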